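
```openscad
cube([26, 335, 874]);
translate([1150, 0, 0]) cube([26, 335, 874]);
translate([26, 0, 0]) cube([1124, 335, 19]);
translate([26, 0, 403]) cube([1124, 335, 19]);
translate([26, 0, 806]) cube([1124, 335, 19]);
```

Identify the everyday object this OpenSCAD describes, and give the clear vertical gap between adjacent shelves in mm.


A bookshelf. The clear shelf gap is 384 mm.

Two tall side panels with 3 horizontal boards between them — a bookshelf. The first two shelf undersides are at z = 0 and z = 403; with shelf thickness 19, the clear gap is 403 − 0 − 19 = 384 mm.


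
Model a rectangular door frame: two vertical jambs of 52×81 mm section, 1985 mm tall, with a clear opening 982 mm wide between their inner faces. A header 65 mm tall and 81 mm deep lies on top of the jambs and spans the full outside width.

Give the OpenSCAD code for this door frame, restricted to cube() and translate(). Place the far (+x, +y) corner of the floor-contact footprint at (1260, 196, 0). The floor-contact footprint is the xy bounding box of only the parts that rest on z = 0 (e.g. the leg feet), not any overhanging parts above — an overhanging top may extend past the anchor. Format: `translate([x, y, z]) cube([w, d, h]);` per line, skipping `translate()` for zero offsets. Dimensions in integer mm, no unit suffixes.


translate([174, 115, 0]) cube([52, 81, 1985]);
translate([1208, 115, 0]) cube([52, 81, 1985]);
translate([174, 115, 1985]) cube([1086, 81, 65]);


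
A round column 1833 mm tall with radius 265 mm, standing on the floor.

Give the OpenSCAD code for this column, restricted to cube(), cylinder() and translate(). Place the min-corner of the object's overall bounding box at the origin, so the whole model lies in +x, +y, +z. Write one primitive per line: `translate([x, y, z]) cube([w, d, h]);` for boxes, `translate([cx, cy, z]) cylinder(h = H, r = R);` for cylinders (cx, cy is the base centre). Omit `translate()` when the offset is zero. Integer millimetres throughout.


translate([265, 265, 0]) cylinder(h = 1833, r = 265);


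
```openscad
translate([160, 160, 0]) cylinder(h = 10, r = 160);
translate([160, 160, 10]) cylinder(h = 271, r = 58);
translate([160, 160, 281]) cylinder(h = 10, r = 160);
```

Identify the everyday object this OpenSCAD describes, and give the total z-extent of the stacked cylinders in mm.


A spool. The overall height is 291 mm.

Three coaxial cylinders, large–small–large — a spool. Two 10 mm flanges and a 271 mm core give 10 + 271 + 10 = 291 mm.


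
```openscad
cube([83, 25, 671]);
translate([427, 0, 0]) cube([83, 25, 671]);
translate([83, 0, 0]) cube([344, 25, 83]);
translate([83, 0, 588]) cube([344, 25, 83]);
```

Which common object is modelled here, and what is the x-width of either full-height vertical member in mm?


A picture frame. The border width is 83 mm.

Four thin pieces enclosing a rectangular opening — a picture frame. The two full-height stiles are 671 mm tall; the top rail sits at z = 588 and is 83 mm tall, so the border above the opening is 671 − 588 = 83 mm, matching the stile x-width.


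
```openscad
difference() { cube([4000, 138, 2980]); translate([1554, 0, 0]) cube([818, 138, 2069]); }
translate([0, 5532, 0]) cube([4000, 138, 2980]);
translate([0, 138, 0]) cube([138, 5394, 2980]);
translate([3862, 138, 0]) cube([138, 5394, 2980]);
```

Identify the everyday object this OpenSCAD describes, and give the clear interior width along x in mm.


A single room. The interior width is 3724 mm.

Four walls enclosing a rectangle with a door in the front wall — a room. Outside width 4000 minus two 138 mm walls gives 3724 mm.


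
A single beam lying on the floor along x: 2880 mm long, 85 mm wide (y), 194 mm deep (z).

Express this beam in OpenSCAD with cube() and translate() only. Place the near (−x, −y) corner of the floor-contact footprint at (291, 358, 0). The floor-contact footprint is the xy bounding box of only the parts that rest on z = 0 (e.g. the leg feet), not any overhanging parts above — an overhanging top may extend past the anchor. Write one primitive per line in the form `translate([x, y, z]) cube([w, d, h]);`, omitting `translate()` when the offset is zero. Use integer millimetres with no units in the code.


translate([291, 358, 0]) cube([2880, 85, 194]);


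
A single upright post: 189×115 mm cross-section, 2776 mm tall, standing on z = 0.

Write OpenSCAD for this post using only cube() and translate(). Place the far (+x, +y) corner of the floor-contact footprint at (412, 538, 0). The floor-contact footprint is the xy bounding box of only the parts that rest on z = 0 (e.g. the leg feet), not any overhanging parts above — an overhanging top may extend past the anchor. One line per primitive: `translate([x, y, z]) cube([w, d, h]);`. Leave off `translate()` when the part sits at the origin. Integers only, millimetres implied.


translate([223, 423, 0]) cube([189, 115, 2776]);


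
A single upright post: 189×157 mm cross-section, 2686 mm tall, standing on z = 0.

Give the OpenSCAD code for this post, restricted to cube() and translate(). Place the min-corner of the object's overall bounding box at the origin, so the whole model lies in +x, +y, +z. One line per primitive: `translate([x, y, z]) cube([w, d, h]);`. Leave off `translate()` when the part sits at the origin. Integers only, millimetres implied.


cube([189, 157, 2686]);


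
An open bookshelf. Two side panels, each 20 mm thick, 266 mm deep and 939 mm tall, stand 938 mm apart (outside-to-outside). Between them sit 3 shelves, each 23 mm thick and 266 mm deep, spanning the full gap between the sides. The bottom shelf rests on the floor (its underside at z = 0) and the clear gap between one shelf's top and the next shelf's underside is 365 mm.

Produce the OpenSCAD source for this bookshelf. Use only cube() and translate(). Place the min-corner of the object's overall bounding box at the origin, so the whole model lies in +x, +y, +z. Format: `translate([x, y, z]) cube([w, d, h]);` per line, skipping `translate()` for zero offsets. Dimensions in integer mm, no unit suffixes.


cube([20, 266, 939]);
translate([918, 0, 0]) cube([20, 266, 939]);
translate([20, 0, 0]) cube([898, 266, 23]);
translate([20, 0, 388]) cube([898, 266, 23]);
translate([20, 0, 776]) cube([898, 266, 23]);


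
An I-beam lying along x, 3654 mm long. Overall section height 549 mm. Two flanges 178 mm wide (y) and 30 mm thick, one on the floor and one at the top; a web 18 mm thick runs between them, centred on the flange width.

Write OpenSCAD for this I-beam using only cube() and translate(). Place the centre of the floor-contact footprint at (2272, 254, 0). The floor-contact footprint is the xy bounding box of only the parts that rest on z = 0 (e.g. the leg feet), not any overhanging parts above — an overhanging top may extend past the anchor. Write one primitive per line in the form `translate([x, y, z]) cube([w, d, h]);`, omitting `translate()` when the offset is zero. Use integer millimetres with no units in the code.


translate([445, 165, 0]) cube([3654, 178, 30]);
translate([445, 245, 30]) cube([3654, 18, 489]);
translate([445, 165, 519]) cube([3654, 178, 30]);


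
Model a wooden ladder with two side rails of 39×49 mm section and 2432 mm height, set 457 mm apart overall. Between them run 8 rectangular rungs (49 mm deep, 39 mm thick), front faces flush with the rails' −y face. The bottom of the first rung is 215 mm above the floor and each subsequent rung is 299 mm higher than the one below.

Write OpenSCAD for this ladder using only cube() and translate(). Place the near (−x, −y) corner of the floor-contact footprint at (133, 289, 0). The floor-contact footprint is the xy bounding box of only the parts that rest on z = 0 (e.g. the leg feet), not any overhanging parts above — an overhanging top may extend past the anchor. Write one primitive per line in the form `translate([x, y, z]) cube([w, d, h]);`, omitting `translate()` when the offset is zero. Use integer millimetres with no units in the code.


translate([133, 289, 0]) cube([39, 49, 2432]);
translate([551, 289, 0]) cube([39, 49, 2432]);
translate([172, 289, 215]) cube([379, 49, 39]);
translate([172, 289, 514]) cube([379, 49, 39]);
translate([172, 289, 813]) cube([379, 49, 39]);
translate([172, 289, 1112]) cube([379, 49, 39]);
translate([172, 289, 1411]) cube([379, 49, 39]);
translate([172, 289, 1710]) cube([379, 49, 39]);
translate([172, 289, 2009]) cube([379, 49, 39]);
translate([172, 289, 2308]) cube([379, 49, 39]);


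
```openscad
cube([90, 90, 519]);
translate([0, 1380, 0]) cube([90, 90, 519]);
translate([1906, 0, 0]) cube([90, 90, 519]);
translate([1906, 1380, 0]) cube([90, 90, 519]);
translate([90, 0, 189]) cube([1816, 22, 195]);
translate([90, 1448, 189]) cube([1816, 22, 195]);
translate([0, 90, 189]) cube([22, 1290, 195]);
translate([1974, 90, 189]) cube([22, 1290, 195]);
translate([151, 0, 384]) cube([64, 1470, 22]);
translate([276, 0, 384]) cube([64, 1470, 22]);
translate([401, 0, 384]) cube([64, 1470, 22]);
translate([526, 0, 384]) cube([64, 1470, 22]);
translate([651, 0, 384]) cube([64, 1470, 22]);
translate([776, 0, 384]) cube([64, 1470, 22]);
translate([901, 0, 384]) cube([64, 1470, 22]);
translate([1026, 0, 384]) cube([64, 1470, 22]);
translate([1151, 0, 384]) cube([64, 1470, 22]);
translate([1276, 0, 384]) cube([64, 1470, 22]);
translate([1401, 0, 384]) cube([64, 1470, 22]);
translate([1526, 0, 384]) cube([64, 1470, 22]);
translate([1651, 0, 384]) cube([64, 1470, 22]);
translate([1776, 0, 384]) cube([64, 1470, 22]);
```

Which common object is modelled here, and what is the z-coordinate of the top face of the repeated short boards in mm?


A bed frame. The slat-top height is 406 mm.

Four posts, four rails, and a row of slats — a bed frame. Slats sit on the rails at z = 189 + 195 = 384; with slat thickness 22, the top is 406 mm.


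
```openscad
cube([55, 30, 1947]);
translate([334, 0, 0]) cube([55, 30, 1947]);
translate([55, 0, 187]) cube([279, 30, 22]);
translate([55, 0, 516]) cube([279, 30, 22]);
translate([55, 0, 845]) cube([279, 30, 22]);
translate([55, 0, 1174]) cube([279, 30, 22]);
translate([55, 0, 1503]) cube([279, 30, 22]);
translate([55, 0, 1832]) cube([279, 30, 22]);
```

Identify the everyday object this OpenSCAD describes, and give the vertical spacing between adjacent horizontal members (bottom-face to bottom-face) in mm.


A ladder. The rung spacing is 329 mm.

Two tall 55×30 posts with 6 short bars between them — a ladder. Adjacent rungs sit at z = 187 and z = 516, so the spacing is 516 − 187 = 329 mm.


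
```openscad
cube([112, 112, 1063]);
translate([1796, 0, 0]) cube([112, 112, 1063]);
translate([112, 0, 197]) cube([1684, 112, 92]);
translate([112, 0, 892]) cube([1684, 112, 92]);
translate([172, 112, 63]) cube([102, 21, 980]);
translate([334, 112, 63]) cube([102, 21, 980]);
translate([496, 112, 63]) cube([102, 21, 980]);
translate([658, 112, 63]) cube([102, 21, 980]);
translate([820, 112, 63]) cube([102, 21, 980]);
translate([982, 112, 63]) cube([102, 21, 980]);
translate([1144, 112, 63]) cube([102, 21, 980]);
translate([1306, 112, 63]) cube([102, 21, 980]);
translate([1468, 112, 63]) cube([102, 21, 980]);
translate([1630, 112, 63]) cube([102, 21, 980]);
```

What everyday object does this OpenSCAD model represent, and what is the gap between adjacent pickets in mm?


A fence section. The picket gap is 60 mm.

Two posts, two rails, 10 pickets — a fence section. Span 1684 mm holds 10 pickets of 102 mm with 11 equal gaps: ⌊(1684 − 10·102) / 11⌋ = 60 mm.


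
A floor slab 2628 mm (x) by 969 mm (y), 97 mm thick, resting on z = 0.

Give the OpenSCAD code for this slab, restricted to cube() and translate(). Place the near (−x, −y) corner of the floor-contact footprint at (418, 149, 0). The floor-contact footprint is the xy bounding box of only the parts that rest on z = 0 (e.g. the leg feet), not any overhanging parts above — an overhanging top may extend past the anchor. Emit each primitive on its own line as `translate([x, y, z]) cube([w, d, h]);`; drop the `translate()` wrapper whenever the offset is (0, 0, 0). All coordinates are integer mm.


translate([418, 149, 0]) cube([2628, 969, 97]);


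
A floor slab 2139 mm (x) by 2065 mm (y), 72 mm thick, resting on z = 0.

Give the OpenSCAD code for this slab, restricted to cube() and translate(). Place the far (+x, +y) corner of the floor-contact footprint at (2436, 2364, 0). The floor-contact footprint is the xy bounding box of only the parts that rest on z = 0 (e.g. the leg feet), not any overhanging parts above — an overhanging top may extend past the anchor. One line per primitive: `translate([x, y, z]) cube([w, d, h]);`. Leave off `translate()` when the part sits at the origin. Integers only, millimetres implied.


translate([297, 299, 0]) cube([2139, 2065, 72]);


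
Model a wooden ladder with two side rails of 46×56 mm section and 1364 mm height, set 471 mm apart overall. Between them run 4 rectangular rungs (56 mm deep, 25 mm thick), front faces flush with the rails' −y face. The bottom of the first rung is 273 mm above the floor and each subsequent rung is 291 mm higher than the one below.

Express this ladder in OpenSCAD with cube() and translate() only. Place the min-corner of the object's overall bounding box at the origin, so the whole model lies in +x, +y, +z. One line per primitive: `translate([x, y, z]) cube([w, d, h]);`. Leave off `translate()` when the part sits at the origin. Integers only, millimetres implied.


cube([46, 56, 1364]);
translate([425, 0, 0]) cube([46, 56, 1364]);
translate([46, 0, 273]) cube([379, 56, 25]);
translate([46, 0, 564]) cube([379, 56, 25]);
translate([46, 0, 855]) cube([379, 56, 25]);
translate([46, 0, 1146]) cube([379, 56, 25]);


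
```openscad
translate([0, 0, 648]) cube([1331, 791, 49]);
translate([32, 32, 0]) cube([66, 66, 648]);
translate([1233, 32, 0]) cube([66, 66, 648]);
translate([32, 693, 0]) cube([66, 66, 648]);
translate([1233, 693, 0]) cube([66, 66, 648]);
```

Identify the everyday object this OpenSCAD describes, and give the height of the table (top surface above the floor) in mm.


A table. The table height is 697 mm.

A 1331×791×49 slab sits at z = 648 on four 66 mm square posts — a table. The top surface is at 648 + 49 = 697 mm.


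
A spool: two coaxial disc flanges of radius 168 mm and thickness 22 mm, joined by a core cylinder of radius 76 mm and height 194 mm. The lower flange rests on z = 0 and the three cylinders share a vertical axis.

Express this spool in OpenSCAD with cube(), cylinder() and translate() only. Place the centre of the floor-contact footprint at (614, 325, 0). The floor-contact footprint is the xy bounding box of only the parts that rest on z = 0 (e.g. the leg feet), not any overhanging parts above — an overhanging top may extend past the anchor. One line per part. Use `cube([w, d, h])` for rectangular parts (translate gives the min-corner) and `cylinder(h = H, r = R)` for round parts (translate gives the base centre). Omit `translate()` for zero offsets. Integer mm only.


translate([614, 325, 0]) cylinder(h = 22, r = 168);
translate([614, 325, 22]) cylinder(h = 194, r = 76);
translate([614, 325, 216]) cylinder(h = 22, r = 168);


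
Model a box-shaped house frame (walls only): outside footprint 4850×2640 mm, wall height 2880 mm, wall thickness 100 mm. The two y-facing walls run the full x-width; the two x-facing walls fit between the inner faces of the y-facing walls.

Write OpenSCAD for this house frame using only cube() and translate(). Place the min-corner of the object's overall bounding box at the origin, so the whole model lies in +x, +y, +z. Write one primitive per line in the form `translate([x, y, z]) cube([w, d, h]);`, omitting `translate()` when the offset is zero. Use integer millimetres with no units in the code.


cube([4850, 100, 2880]);
translate([0, 2540, 0]) cube([4850, 100, 2880]);
translate([0, 100, 0]) cube([100, 2440, 2880]);
translate([4750, 100, 0]) cube([100, 2440, 2880]);


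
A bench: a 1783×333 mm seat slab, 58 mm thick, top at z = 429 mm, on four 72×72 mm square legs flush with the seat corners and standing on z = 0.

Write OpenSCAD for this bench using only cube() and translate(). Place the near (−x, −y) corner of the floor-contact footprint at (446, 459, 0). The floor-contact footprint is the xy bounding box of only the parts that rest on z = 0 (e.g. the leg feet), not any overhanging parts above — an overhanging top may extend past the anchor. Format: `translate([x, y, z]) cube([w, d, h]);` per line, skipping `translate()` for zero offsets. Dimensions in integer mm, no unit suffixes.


// leg_h = 429 − 58 = 371
translate([446, 459, 371]) cube([1783, 333, 58]);
translate([446, 459, 0]) cube([72, 72, 371]);
translate([446, 720, 0]) cube([72, 72, 371]);
translate([2157, 459, 0]) cube([72, 72, 371]);
translate([2157, 720, 0]) cube([72, 72, 371]);


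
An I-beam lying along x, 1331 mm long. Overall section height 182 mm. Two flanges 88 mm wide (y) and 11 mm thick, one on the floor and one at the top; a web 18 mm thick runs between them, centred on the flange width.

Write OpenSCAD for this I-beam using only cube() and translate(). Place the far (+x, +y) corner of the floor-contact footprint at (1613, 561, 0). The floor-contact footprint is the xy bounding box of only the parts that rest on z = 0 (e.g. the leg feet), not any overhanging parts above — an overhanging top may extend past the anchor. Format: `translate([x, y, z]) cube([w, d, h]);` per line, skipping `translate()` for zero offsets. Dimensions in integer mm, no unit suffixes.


translate([282, 473, 0]) cube([1331, 88, 11]);
translate([282, 508, 11]) cube([1331, 18, 160]);
translate([282, 473, 171]) cube([1331, 88, 11]);


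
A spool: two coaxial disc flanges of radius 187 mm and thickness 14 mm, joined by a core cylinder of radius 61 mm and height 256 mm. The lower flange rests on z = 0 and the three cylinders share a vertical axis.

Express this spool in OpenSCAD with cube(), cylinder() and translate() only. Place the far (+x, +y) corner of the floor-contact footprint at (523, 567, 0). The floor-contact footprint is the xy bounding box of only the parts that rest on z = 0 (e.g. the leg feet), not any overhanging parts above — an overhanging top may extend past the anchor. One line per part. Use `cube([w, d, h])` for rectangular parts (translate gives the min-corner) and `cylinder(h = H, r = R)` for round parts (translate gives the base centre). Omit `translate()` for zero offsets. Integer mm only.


translate([336, 380, 0]) cylinder(h = 14, r = 187);
translate([336, 380, 14]) cylinder(h = 256, r = 61);
translate([336, 380, 270]) cylinder(h = 14, r = 187);


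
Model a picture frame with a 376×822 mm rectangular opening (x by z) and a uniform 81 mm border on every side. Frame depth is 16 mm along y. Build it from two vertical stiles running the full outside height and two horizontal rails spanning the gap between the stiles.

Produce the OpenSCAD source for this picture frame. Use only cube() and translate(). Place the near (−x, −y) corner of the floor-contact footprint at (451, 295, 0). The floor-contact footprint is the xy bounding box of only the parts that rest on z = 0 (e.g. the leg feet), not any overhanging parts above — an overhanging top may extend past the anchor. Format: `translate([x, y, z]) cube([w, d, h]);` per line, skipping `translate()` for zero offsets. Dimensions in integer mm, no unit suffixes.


translate([451, 295, 0]) cube([81, 16, 984]);
translate([908, 295, 0]) cube([81, 16, 984]);
translate([532, 295, 0]) cube([376, 16, 81]);
translate([532, 295, 903]) cube([376, 16, 81]);


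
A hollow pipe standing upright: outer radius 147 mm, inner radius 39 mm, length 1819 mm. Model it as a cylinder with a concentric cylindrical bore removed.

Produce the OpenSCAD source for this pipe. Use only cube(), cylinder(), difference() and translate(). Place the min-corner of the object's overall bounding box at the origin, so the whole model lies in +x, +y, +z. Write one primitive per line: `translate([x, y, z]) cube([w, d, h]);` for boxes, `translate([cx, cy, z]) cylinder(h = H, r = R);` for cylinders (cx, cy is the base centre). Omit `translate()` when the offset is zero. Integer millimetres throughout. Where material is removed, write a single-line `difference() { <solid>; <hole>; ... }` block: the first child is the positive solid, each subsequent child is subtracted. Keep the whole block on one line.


difference() { translate([147, 147, 0]) cylinder(h = 1819, r = 147); translate([147, 147, 0]) cylinder(h = 1819, r = 39); }


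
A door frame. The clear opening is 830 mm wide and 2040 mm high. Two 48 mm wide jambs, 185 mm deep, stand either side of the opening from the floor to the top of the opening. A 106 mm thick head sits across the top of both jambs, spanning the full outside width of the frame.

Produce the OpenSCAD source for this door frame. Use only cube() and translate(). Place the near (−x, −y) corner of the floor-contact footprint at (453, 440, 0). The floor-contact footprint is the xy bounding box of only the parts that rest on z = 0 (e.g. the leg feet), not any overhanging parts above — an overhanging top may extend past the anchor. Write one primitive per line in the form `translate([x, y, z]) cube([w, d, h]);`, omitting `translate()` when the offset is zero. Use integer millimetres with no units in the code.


translate([453, 440, 0]) cube([48, 185, 2040]);
translate([1331, 440, 0]) cube([48, 185, 2040]);
translate([453, 440, 2040]) cube([926, 185, 106]);


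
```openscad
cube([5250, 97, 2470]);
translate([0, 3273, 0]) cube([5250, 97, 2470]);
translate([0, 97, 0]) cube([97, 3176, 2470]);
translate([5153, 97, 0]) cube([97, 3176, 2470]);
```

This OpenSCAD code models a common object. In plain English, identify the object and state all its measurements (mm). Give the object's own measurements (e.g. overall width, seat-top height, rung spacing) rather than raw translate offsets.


The wall frame of a small rectangular building: four walls, each 2470 mm tall and 97 mm thick, enclosing a footprint 5250 mm (x) by 3370 mm (y) outside-to-outside, with no floor or roof. The front and back walls (the −y and +y sides) span the full width; the two side walls fit between them.


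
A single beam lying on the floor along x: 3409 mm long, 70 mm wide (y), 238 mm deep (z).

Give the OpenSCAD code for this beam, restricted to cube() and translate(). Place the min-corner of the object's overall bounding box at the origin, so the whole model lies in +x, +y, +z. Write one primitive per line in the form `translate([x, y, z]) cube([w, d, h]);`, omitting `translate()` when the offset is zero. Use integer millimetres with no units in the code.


cube([3409, 70, 238]);


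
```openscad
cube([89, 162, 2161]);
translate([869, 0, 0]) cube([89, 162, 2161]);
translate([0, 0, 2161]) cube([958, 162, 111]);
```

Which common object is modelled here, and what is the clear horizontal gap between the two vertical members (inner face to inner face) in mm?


A door frame. The clear opening width is 780 mm.

Two 2161 mm tall posts with a header on top — a door frame. The left jamb is 89 mm wide at x = 0; the right jamb starts at x = 869. The clear opening is 869 − 89 = 780 mm.


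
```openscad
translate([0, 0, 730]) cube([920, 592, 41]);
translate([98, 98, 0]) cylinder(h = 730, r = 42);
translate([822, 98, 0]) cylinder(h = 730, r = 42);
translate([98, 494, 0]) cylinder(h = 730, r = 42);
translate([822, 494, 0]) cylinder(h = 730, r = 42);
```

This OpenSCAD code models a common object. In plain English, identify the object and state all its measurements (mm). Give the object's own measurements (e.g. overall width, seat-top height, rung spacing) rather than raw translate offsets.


A rectangular dining table. The top is 920×592×41 mm with its upper surface at z = 771 mm. It stands on four round legs of 84 mm diameter, each leg's bounding box inset 56 mm from the nearest pair of top edges, running from the floor to the underside of the top.


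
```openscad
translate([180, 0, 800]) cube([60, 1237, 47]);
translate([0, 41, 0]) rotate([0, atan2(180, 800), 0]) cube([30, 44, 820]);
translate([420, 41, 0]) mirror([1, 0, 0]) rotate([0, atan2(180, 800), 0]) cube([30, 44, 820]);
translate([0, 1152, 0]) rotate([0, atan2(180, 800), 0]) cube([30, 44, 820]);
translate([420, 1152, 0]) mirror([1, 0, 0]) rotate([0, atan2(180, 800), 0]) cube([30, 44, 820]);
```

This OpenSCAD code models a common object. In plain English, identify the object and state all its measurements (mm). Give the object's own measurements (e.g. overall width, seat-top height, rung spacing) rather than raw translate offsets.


A sawhorse. A 60×1237×47 mm beam (x, y, z) sits on two A-frame leg pairs. Each pair is two raked legs of 30×44 mm section (44 mm along y) splaying symmetrically in x. Each leg rises 800 mm vertically over 180 mm of horizontal reach and is 820 mm long along its own axis. Every leg's outer bottom edge rests on the floor and its outer top edge meets a bottom edge of the beam — the left legs (tilting toward +x) meet the beam's −x bottom edge, the right legs (their mirror images, tilting toward −x) meet its +x bottom edge — so the leg tops tuck under the beam, the beam's underside is 800 mm above the floor, and the feet are 420 mm apart outside-to-outside with the beam centred between them. The two leg pairs are set in 41 mm from either end of the beam.


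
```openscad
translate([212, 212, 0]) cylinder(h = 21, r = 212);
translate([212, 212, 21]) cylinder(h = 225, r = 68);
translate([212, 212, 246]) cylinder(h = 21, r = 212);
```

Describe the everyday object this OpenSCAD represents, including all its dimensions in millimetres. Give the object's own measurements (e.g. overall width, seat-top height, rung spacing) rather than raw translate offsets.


A spool: two coaxial disc flanges of radius 212 mm and thickness 21 mm, joined by a core cylinder of radius 68 mm and height 225 mm. The lower flange rests on z = 0 and the three cylinders share a vertical axis.


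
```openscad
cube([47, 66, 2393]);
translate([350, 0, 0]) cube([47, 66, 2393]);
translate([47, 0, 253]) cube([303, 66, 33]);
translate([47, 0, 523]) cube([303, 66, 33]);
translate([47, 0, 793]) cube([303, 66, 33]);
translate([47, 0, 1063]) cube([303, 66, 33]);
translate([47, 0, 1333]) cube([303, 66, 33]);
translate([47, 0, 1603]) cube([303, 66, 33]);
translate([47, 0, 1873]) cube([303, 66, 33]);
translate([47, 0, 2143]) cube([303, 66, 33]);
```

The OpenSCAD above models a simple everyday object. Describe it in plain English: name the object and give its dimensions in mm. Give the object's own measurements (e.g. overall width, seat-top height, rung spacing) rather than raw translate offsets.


A straight ladder. Two 47×66 mm vertical rails, 2393 mm tall, stand 397 mm apart (outside-to-outside) with their front faces coplanar on the −y side. 8 rungs, each 66 mm deep and 33 mm tall, span between the inner faces of the rails, front faces flush with the rails. The lowest rung's underside is at z = 253 mm and rungs are spaced 270 mm apart (underside to underside).


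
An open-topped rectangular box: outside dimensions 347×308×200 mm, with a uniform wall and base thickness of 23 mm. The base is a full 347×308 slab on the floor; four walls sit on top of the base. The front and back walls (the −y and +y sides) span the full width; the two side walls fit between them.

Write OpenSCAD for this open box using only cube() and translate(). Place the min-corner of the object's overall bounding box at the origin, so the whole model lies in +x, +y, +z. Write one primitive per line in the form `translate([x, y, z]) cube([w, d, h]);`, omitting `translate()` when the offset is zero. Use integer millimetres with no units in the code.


cube([347, 308, 23]);
translate([0, 0, 23]) cube([347, 23, 177]);
translate([0, 285, 23]) cube([347, 23, 177]);
translate([0, 23, 23]) cube([23, 262, 177]);
translate([324, 23, 23]) cube([23, 262, 177]);


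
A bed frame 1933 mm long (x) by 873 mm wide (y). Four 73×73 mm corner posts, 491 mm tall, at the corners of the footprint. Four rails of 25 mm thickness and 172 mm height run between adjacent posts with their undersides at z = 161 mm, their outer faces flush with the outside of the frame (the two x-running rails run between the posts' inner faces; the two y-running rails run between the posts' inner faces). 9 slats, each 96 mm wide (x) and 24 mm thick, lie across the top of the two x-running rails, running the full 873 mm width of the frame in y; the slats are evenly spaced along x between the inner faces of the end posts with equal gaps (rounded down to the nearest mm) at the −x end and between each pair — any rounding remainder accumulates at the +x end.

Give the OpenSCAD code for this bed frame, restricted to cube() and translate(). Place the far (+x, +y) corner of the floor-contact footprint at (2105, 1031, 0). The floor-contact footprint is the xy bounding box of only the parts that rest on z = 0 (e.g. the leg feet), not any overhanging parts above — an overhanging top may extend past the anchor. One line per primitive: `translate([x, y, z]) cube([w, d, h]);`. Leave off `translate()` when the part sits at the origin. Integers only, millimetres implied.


translate([172, 158, 0]) cube([73, 73, 491]);
translate([172, 958, 0]) cube([73, 73, 491]);
translate([2032, 158, 0]) cube([73, 73, 491]);
translate([2032, 958, 0]) cube([73, 73, 491]);
translate([245, 158, 161]) cube([1787, 25, 172]);
translate([245, 1006, 161]) cube([1787, 25, 172]);
translate([172, 231, 161]) cube([25, 727, 172]);
translate([2080, 231, 161]) cube([25, 727, 172]);
translate([337, 158, 333]) cube([96, 873, 24]);
translate([525, 158, 333]) cube([96, 873, 24]);
translate([713, 158, 333]) cube([96, 873, 24]);
translate([901, 158, 333]) cube([96, 873, 24]);
translate([1089, 158, 333]) cube([96, 873, 24]);
translate([1277, 158, 333]) cube([96, 873, 24]);
translate([1465, 158, 333]) cube([96, 873, 24]);
translate([1653, 158, 333]) cube([96, 873, 24]);
translate([1841, 158, 333]) cube([96, 873, 24]);


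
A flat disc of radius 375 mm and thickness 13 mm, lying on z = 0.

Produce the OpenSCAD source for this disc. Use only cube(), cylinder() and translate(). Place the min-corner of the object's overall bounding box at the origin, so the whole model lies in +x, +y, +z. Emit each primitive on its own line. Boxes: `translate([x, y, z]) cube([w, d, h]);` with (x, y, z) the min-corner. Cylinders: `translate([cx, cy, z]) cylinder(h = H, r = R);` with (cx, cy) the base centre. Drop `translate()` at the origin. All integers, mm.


translate([375, 375, 0]) cylinder(h = 13, r = 375);


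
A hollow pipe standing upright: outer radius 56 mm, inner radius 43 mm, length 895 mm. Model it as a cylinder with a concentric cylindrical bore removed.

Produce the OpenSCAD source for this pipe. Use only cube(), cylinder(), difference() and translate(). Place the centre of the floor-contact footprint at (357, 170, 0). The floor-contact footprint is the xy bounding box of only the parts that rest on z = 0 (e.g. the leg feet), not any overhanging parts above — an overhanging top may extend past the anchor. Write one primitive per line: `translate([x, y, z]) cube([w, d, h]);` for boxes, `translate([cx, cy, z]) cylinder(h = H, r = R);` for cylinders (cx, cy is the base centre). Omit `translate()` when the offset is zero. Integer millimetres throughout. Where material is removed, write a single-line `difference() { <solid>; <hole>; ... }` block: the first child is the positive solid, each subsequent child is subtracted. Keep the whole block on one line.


difference() { translate([357, 170, 0]) cylinder(h = 895, r = 56); translate([357, 170, 0]) cylinder(h = 895, r = 43); }


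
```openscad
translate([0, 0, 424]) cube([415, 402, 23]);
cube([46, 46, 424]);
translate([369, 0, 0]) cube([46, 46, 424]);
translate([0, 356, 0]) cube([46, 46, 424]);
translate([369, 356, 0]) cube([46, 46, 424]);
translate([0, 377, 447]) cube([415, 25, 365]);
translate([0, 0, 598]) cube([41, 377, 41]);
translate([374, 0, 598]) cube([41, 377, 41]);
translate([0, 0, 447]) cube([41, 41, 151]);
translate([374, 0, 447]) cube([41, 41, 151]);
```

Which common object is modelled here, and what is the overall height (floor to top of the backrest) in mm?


A chair. The overall height is 812 mm.

A slab on four corner posts with a tall panel at the back — a chair. The seat slab sits at z = 424 with thickness 23, and the 365 mm backrest starts at the seat top, so the overall height is 424 + 23 + 365 = 812 mm.


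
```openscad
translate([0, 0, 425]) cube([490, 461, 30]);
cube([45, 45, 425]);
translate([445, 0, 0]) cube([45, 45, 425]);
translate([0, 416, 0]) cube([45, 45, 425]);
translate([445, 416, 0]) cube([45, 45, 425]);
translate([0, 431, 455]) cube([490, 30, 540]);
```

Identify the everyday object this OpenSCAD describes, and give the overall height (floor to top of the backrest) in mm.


A chair. The overall height is 995 mm.

A slab on four corner posts with a tall panel at the back — a chair. The seat slab sits at z = 425 with thickness 30, and the 540 mm backrest starts at the seat top, so the overall height is 425 + 30 + 540 = 995 mm.


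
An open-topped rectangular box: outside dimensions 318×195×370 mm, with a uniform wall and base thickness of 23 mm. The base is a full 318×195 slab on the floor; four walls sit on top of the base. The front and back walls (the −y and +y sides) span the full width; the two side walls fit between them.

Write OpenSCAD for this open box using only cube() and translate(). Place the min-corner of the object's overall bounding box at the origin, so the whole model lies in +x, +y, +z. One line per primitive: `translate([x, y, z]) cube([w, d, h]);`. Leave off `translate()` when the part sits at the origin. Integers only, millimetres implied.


cube([318, 195, 23]);
translate([0, 0, 23]) cube([318, 23, 347]);
translate([0, 172, 23]) cube([318, 23, 347]);
translate([0, 23, 23]) cube([23, 149, 347]);
translate([295, 23, 23]) cube([23, 149, 347]);


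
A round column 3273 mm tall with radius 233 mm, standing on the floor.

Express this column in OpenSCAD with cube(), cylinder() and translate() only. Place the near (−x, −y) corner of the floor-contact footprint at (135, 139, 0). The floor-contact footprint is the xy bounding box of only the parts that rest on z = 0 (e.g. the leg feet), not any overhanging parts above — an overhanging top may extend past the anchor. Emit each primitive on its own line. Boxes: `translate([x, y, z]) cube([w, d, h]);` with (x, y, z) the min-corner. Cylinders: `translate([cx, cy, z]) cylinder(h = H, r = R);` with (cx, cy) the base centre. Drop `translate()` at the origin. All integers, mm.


translate([368, 372, 0]) cylinder(h = 3273, r = 233);


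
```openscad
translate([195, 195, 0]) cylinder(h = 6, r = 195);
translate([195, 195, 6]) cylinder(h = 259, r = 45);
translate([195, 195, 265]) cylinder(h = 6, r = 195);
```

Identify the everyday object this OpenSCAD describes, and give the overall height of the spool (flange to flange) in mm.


A spool. The overall height is 271 mm.

Three coaxial cylinders, large–small–large — a spool. Two 6 mm flanges and a 259 mm core give 6 + 259 + 6 = 271 mm.


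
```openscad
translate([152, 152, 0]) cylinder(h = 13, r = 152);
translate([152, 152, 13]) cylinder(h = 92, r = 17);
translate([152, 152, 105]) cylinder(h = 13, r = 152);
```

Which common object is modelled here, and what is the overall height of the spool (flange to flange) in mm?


A spool. The overall height is 118 mm.

Three coaxial cylinders, large–small–large — a spool. Two 13 mm flanges and a 92 mm core give 13 + 92 + 13 = 118 mm.


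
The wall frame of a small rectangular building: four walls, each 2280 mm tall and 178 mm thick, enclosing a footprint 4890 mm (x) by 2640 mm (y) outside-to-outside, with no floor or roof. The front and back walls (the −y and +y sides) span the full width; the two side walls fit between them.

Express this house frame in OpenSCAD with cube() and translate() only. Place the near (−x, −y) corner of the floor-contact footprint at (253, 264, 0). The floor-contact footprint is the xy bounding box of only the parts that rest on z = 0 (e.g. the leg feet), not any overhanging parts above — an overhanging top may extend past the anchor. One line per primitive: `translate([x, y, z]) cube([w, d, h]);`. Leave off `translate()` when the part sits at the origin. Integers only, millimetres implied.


translate([253, 264, 0]) cube([4890, 178, 2280]);
translate([253, 2726, 0]) cube([4890, 178, 2280]);
translate([253, 442, 0]) cube([178, 2284, 2280]);
translate([4965, 442, 0]) cube([178, 2284, 2280]);


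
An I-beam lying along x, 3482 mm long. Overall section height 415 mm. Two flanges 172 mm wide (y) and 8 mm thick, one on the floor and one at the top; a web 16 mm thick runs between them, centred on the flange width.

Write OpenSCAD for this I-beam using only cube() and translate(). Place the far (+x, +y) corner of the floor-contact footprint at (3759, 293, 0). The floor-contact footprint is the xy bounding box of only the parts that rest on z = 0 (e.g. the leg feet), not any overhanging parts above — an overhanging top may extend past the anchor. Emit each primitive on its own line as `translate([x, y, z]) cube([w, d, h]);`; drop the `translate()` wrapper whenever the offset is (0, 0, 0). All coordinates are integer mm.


translate([277, 121, 0]) cube([3482, 172, 8]);
translate([277, 199, 8]) cube([3482, 16, 399]);
translate([277, 121, 407]) cube([3482, 172, 8]);


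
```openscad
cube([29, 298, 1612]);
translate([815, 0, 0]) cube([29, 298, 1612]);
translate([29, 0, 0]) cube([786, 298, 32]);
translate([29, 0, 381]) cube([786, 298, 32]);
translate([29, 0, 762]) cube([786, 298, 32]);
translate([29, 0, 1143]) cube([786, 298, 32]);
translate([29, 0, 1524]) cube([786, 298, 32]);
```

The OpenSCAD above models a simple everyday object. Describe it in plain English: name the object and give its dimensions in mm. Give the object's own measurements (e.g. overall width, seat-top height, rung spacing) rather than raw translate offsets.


An open bookshelf. Two side panels, each 29 mm thick, 298 mm deep and 1612 mm tall, stand 844 mm apart (outside-to-outside). Between them sit 5 shelves, each 32 mm thick and 298 mm deep, spanning the full gap between the sides. The bottom shelf rests on the floor (its underside at z = 0) and the clear gap between one shelf's top and the next shelf's underside is 349 mm.


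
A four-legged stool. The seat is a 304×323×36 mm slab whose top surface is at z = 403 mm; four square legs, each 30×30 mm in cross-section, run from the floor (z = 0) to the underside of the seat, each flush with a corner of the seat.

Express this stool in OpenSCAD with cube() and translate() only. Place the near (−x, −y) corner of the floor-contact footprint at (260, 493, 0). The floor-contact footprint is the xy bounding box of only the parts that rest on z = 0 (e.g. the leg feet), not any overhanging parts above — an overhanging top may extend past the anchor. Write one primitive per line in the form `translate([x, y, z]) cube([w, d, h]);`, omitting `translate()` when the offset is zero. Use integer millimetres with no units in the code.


translate([260, 493, 367]) cube([304, 323, 36]);
translate([260, 493, 0]) cube([30, 30, 367]);
translate([534, 493, 0]) cube([30, 30, 367]);
translate([260, 786, 0]) cube([30, 30, 367]);
translate([534, 786, 0]) cube([30, 30, 367]);


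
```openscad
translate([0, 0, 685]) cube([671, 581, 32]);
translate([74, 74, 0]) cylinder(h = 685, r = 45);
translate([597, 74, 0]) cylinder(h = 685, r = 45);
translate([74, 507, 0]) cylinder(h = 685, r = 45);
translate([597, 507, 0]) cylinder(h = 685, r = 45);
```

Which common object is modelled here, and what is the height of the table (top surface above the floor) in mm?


A table. The table height is 717 mm.

A 671×581×32 slab sits at z = 685 on four Ø90 mm round legs — a table. The top surface is at 685 + 32 = 717 mm.
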